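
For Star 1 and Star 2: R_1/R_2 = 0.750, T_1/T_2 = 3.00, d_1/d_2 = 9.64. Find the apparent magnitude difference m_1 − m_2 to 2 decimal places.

0.77

L_1/L_2 = (0.750)²(3.00)⁴ = 45.56.
F_1/F_2 = (L_1/L_2)/(d_1/d_2)² = 45.56/92.93 = 0.4903.
m_1 − m_2 = −2.5 log₁₀(0.4903) = 0.77.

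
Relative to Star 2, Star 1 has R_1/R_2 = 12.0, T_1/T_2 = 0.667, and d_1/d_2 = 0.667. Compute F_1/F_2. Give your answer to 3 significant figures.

64.1

L_1/L_2 = (R_1/R_2)²(T_1/T_2)⁴ = (12.0)² × (0.667)⁴ = 28.50.
F_1/F_2 = (L_1/L_2)/(d_1/d_2)² = 28.50 / (0.667)² = 64.06.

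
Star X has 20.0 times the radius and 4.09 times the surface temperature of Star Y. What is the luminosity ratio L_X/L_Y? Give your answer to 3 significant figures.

From the Stefan–Boltzmann law, L ∝ R²T⁴, so
L_X/L_Y = (R_X/R_Y)² (T_X/T_Y)⁴ = (20.0)² × (4.09)⁴ = 400.0 × 279.8 = 1.119×10^5.

1.12×10^5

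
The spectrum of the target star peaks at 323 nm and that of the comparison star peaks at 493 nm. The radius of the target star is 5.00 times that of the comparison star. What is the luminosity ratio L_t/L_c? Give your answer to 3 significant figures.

136

Wien's law gives T ∝ 1/λ_max, so T_t/T_c = λ_c/λ_t = 493/323 = 1.526.
Then L ∝ R²T⁴ gives L_t/L_c = (5.00)² × (1.526)⁴ = 25.00 × 5.427 = 135.7.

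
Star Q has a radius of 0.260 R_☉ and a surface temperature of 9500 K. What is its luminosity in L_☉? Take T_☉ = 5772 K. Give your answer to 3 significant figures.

L/L_☉ = (R/R_☉)² (T/T_☉)⁴ = (0.260)² × (9500/5772)⁴
       = 0.06760 × (1.646)⁴ = 0.06760 × 7.338 = 0.4961.

0.496 L_☉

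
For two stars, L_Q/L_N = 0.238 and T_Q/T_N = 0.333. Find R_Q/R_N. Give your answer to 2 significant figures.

L ∝ R²T⁴ gives R ∝ √L / T², so
R_Q/R_N = √(0.238) / (0.333)² = 0.4879 / 0.1109 = 4.399.

4.4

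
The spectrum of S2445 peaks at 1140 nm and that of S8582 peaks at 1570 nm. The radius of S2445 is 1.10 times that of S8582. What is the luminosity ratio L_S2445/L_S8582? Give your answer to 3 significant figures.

4.35

Wien's law gives T ∝ 1/λ_max, so T_S2445/T_S8582 = λ_S8582/λ_S2445 = 1570/1140 = 1.377.
Then L ∝ R²T⁴ gives L_S2445/L_S8582 = (1.10)² × (1.377)⁴ = 1.210 × 3.597 = 4.353.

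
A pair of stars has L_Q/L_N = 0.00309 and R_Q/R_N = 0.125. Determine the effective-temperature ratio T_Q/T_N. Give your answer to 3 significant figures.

0.667

L ∝ R²T⁴ gives T ∝ (L/R²)^(1/4), so
T_Q/T_N = (0.00309 / 0.125²)^(1/4) = (0.1978)^(1/4) = 0.6669.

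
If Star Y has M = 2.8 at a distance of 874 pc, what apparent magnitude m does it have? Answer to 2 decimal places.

m = M + 5 log₁₀(d/10 pc) = 2.8 + 5 log₁₀(874/10)
  = 2.8 + 5 × 1.942 = 2.8 + 9.71 = 12.51.

12.51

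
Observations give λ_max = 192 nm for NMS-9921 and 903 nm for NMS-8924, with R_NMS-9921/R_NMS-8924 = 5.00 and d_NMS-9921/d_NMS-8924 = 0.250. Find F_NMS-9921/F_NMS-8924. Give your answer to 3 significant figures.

1.96×10^5

Wien's law: T_NMS-9921/T_NMS-8924 = λ_NMS-8924/λ_NMS-9921 = 903/192 = 4.703.
L_NMS-9921/L_NMS-8924 = (R_NMS-9921/R_NMS-8924)²(T_NMS-9921/T_NMS-8924)⁴ = (5.00)²(4.703)⁴ = 1.223×10^4.
F_NMS-9921/F_NMS-8924 = (L_NMS-9921/L_NMS-8924)/(d_NMS-9921/d_NMS-8924)² = 1.223×10^4/(0.250)² = 1.957×10^5.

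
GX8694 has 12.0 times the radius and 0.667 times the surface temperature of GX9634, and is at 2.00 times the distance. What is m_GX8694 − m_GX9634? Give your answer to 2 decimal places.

-2.13

L_GX8694/L_GX9634 = (12.0)²(0.667)⁴ = 28.50.
F_GX8694/F_GX9634 = (L_GX8694/L_GX9634)/(d_GX8694/d_GX9634)² = 28.50/4.000 = 7.125.
m_GX8694 − m_GX9634 = −2.5 log₁₀(7.125) = -2.13.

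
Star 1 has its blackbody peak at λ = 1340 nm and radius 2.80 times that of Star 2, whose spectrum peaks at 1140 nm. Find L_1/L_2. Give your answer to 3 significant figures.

4.11

Wien's law gives T ∝ 1/λ_max, so T_1/T_2 = λ_2/λ_1 = 1140/1340 = 0.8507.
Then L ∝ R²T⁴ gives L_1/L_2 = (2.80)² × (0.8507)⁴ = 7.840 × 0.5238 = 4.107.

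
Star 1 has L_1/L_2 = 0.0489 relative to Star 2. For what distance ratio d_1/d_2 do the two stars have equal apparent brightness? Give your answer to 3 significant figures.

Equal flux requires L_1/d_1² = L_2/d_2², so d_1/d_2 = √(L_1/L_2)
= √(0.0489) = 0.2211.

0.221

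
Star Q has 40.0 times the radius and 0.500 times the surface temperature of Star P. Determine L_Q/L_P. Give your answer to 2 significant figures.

1.0×10^2

From the Stefan–Boltzmann law, L ∝ R²T⁴, so
L_Q/L_P = (R_Q/R_P)² (T_Q/T_P)⁴ = (40.0)² × (0.500)⁴ = 1600 × 0.06250 = 100.0.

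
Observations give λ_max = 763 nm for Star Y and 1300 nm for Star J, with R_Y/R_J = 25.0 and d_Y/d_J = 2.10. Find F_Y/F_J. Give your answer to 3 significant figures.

1.19×10^3

Wien's law: T_Y/T_J = λ_J/λ_Y = 1300/763 = 1.704.
L_Y/L_J = (R_Y/R_J)²(T_Y/T_J)⁴ = (25.0)²(1.704)⁴ = 5267.
F_Y/F_J = (L_Y/L_J)/(d_Y/d_J)² = 5267/(2.10)² = 1194.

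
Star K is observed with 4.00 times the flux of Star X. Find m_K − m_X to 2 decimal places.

m_K − m_X = −2.5 log₁₀(F_K/F_X) = −2.5 log₁₀(4.00) = −2.5 × (0.602) = -1.505.

-1.51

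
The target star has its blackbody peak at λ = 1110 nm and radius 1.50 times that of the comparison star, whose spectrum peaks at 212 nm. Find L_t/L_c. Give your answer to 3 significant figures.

0.00299

Wien's law gives T ∝ 1/λ_max, so T_t/T_c = λ_c/λ_t = 212/1110 = 0.1910.
Then L ∝ R²T⁴ gives L_t/L_c = (1.50)² × (0.1910)⁴ = 2.250 × 0.001331 = 0.002994.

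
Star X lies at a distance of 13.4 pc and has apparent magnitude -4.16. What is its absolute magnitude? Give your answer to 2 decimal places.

M = m − 5 log₁₀(d/10 pc) = -4.16 − 5 log₁₀(13.4/10)
  = -4.16 − 5 × 0.127 = -4.16 − 0.64 = -4.80.

-4.80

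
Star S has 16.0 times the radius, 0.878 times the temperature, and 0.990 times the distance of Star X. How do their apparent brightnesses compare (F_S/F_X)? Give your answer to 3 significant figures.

155

L_S/L_X = (R_S/R_X)²(T_S/T_X)⁴ = (16.0)² × (0.878)⁴ = 152.1.
F_S/F_X = (L_S/L_X)/(d_S/d_X)² = 152.1 / (0.990)² = 155.2.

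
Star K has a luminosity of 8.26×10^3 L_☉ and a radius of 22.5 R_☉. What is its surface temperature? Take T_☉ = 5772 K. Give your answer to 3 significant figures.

T/T_☉ = (L/L_☉)^(1/4) / (R/R_☉)^(1/2)
T = 5772 × (8.26×10^3)^(1/4) / √(22.5) = 5772 × 9.533 / 4.743 = 1.160×10^4 K.

1.16×10^4 K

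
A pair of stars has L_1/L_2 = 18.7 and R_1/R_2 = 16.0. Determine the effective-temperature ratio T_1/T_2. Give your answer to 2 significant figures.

L ∝ R²T⁴ gives T ∝ (L/R²)^(1/4), so
T_1/T_2 = (18.7 / 16.0²)^(1/4) = (0.07305)^(1/4) = 0.5199.

0.52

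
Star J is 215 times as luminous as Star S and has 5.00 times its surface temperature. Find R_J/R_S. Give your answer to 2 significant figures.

0.59

L ∝ R²T⁴ gives R ∝ √L / T², so
R_J/R_S = √(215) / (5.00)² = 14.66 / 25.00 = 0.5865.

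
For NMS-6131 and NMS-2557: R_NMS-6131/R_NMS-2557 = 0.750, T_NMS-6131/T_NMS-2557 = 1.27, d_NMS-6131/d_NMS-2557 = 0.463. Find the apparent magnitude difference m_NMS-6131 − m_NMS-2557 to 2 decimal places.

L_NMS-6131/L_NMS-2557 = (0.750)²(1.27)⁴ = 1.463.
F_NMS-6131/F_NMS-2557 = (L_NMS-6131/L_NMS-2557)/(d_NMS-6131/d_NMS-2557)² = 1.463/0.2144 = 6.826.
m_NMS-6131 − m_NMS-2557 = −2.5 log₁₀(6.826) = -2.09.

-2.09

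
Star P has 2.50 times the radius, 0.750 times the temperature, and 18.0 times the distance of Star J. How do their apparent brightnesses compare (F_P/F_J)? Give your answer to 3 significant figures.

0.00610

L_P/L_J = (R_P/R_J)²(T_P/T_J)⁴ = (2.50)² × (0.750)⁴ = 1.978.
F_P/F_J = (L_P/L_J)/(d_P/d_J)² = 1.978 / (18.0)² = 0.006104.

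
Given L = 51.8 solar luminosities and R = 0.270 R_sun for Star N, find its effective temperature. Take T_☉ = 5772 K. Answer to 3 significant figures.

2.98×10^4 K

T/T_☉ = (L/L_☉)^(1/4) / (R/R_☉)^(1/2)
T = 5772 × (51.8)^(1/4) / √(0.270) = 5772 × 2.683 / 0.5196 = 2.980×10^4 K.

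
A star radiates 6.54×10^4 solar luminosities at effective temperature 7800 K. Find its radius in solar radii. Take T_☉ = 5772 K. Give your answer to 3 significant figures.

140 solar radii

R/R_☉ = √(L/L_☉) / (T/T_☉)² = √(6.54×10^4) / (1.351)²
       = 255.7 / 1.826 = 140.0.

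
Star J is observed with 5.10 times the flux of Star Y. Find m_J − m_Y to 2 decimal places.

m_J − m_Y = −2.5 log₁₀(F_J/F_Y) = −2.5 log₁₀(5.10) = −2.5 × (0.708) = -1.769.

-1.77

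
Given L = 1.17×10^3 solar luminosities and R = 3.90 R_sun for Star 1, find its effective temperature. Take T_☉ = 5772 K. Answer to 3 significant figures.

T/T_☉ = (L/L_☉)^(1/4) / (R/R_☉)^(1/2)
T = 5772 × (1.17×10^3)^(1/4) / √(3.90) = 5772 × 5.849 / 1.975 = 1.709×10^4 K.

1.71×10^4 K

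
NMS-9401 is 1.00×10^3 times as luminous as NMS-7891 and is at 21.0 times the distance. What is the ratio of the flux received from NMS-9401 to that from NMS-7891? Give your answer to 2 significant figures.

F = L/(4πd²), so F_NMS-9401/F_NMS-7891 = (L_NMS-9401/L_NMS-7891) / (d_NMS-9401/d_NMS-7891)²
= 1.00×10^3 / (21.0)² = 1.00×10^3 / 441.0 = 2.268.

2.3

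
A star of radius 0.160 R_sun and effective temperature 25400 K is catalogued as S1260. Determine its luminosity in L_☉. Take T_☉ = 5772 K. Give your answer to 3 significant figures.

L/L_☉ = (R/R_☉)² (T/T_☉)⁴ = (0.160)² × (25400/5772)⁴
       = 0.02560 × (4.401)⁴ = 0.02560 × 375.0 = 9.600.

9.60 L_☉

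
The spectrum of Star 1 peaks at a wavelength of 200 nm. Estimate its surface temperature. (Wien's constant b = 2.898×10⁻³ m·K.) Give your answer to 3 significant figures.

1.45×10^4 K

T = b/λ_max = 2.898×10⁻³ / (200×10⁻⁹) = 1.449×10^4 K.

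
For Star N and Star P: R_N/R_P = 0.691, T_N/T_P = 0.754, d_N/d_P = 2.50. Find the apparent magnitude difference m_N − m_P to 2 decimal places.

L_N/L_P = (0.691)²(0.754)⁴ = 0.1543.
F_N/F_P = (L_N/L_P)/(d_N/d_P)² = 0.1543/6.250 = 0.02469.
m_N − m_P = −2.5 log₁₀(0.02469) = 4.02.

4.02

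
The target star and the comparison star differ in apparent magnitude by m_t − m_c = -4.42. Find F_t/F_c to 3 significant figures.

58.6

F_t/F_c = 10^(−(m_t − m_c)/2.5) = 10^(4.42/2.5) = 10^1.768 = 58.61.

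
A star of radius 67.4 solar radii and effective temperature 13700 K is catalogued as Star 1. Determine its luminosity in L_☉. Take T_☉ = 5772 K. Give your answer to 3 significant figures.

L/L_☉ = (R/R_☉)² (T/T_☉)⁴ = (67.4)² × (13700/5772)⁴
       = 4543 × (2.374)⁴ = 4543 × 31.74 = 1.442×10^5.

1.44×10^5 L_☉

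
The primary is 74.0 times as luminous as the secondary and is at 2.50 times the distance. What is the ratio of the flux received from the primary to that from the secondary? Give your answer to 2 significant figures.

12

F = L/(4πd²), so F_p/F_s = (L_p/L_s) / (d_p/d_s)²
= 74.0 / (2.50)² = 74.0 / 6.250 = 11.84.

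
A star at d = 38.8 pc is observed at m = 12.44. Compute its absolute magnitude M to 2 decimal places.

M = m − 5 log₁₀(d/10 pc) = 12.44 − 5 log₁₀(38.8/10)
  = 12.44 − 5 × 0.589 = 12.44 − 2.94 = 9.50.

9.50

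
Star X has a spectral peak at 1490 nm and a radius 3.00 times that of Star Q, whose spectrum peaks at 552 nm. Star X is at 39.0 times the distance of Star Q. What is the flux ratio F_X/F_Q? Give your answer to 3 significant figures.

1.11×10^-4

Wien's law: T_X/T_Q = λ_Q/λ_X = 552/1490 = 0.3705.
L_X/L_Q = (R_X/R_Q)²(T_X/T_Q)⁴ = (3.00)²(0.3705)⁴ = 0.1695.
F_X/F_Q = (L_X/L_Q)/(d_X/d_Q)² = 0.1695/(39.0)² = 1.115×10^-4.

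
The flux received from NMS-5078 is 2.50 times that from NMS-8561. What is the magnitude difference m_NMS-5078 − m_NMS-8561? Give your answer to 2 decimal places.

-0.99

m_NMS-5078 − m_NMS-8561 = −2.5 log₁₀(F_NMS-5078/F_NMS-8561) = −2.5 log₁₀(2.50) = −2.5 × (0.398) = -0.995.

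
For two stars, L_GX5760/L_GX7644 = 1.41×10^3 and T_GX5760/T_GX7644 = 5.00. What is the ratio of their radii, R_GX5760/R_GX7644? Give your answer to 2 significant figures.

L ∝ R²T⁴ gives R ∝ √L / T², so
R_GX5760/R_GX7644 = √(1.41×10^3) / (5.00)² = 37.55 / 25.00 = 1.502.

1.5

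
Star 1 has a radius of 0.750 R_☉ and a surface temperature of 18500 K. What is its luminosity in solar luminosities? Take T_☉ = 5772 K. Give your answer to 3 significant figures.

59.4 solar luminosities

L/L_☉ = (R/R_☉)² (T/T_☉)⁴ = (0.750)² × (18500/5772)⁴
       = 0.5625 × (3.205)⁴ = 0.5625 × 105.5 = 59.36.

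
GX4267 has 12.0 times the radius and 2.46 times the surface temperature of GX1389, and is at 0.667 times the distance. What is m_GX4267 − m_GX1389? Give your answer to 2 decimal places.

-10.18

L_GX4267/L_GX1389 = (12.0)²(2.46)⁴ = 5274.
F_GX4267/F_GX1389 = (L_GX4267/L_GX1389)/(d_GX4267/d_GX1389)² = 5274/0.4449 = 1.185×10^4.
m_GX4267 − m_GX1389 = −2.5 log₁₀(1.185×10^4) = -10.18.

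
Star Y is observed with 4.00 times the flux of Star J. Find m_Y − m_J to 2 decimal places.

m_Y − m_J = −2.5 log₁₀(F_Y/F_J) = −2.5 log₁₀(4.00) = −2.5 × (0.602) = -1.505.

-1.51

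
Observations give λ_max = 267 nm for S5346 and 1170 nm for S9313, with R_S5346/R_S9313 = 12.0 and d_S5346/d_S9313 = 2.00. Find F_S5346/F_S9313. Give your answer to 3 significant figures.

1.33×10^4

Wien's law: T_S5346/T_S9313 = λ_S9313/λ_S5346 = 1170/267 = 4.382.
L_S5346/L_S9313 = (R_S5346/R_S9313)²(T_S5346/T_S9313)⁴ = (12.0)²(4.382)⁴ = 5.310×10^4.
F_S5346/F_S9313 = (L_S5346/L_S9313)/(d_S5346/d_S9313)² = 5.310×10^4/(2.00)² = 1.327×10^4.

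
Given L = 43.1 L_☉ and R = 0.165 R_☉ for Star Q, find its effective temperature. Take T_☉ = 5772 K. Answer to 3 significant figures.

T/T_☉ = (L/L_☉)^(1/4) / (R/R_☉)^(1/2)
T = 5772 × (43.1)^(1/4) / √(0.165) = 5772 × 2.562 / 0.4062 = 3.641×10^4 K.

3.64×10^4 K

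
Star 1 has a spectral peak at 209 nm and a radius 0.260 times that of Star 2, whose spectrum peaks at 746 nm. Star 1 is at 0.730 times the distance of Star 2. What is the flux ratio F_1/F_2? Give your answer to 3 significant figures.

Wien's law: T_1/T_2 = λ_2/λ_1 = 746/209 = 3.569.
L_1/L_2 = (R_1/R_2)²(T_1/T_2)⁴ = (0.260)²(3.569)⁴ = 10.97.
F_1/F_2 = (L_1/L_2)/(d_1/d_2)² = 10.97/(0.730)² = 20.59.

20.6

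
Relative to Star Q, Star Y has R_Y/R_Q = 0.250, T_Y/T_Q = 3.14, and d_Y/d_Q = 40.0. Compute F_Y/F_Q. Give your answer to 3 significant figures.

L_Y/L_Q = (R_Y/R_Q)²(T_Y/T_Q)⁴ = (0.250)² × (3.14)⁴ = 6.076.
F_Y/F_Q = (L_Y/L_Q)/(d_Y/d_Q)² = 6.076 / (40.0)² = 0.003797.

0.00380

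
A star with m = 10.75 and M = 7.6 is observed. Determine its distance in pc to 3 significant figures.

m − M = 5 log₁₀(d/10 pc)
10.75 − (7.6) = 3.15 = 5 log₁₀(d/10)
d = 10 × 10^(3.15/5) = 10 × 10^0.630 = 42.66 pc.

42.7 pc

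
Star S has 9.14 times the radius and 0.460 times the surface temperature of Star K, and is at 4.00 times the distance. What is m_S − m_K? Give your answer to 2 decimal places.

L_S/L_K = (9.14)²(0.460)⁴ = 3.740.
F_S/F_K = (L_S/L_K)/(d_S/d_K)² = 3.740/16.00 = 0.2338.
m_S − m_K = −2.5 log₁₀(0.2338) = 1.58.

1.58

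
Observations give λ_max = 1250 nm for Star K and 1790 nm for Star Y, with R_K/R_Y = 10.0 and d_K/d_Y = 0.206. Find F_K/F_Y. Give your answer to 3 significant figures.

Wien's law: T_K/T_Y = λ_Y/λ_K = 1790/1250 = 1.432.
L_K/L_Y = (R_K/R_Y)²(T_K/T_Y)⁴ = (10.0)²(1.432)⁴ = 420.5.
F_K/F_Y = (L_K/L_Y)/(d_K/d_Y)² = 420.5/(0.206)² = 9909.

9.91×10^3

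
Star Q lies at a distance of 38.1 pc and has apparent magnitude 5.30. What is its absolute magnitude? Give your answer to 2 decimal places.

2.40

M = m − 5 log₁₀(d/10 pc) = 5.30 − 5 log₁₀(38.1/10)
  = 5.30 − 5 × 0.581 = 5.30 − 2.90 = 2.40.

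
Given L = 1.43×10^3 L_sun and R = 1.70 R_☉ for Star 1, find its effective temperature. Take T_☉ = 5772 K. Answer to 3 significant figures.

T/T_☉ = (L/L_☉)^(1/4) / (R/R_☉)^(1/2)
T = 5772 × (1.43×10^3)^(1/4) / √(1.70) = 5772 × 6.149 / 1.304 = 2.722×10^4 K.

2.72×10^4 K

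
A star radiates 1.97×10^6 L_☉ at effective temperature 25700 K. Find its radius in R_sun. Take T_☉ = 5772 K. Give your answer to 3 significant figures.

70.8 R_sun

R/R_☉ = √(L/L_☉) / (T/T_☉)² = √(1.97×10^6) / (4.453)²
       = 1404 / 19.83 = 70.80.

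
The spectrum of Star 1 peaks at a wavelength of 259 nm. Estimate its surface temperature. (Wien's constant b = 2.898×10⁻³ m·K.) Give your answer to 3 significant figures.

1.12×10^4 K

T = b/λ_max = 2.898×10⁻³ / (259×10⁻⁹) = 1.119×10^4 K.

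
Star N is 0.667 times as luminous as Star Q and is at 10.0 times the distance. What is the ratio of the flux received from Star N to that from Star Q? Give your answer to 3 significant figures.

F = L/(4πd²), so F_N/F_Q = (L_N/L_Q) / (d_N/d_Q)²
= 0.667 / (10.0)² = 0.667 / 100.0 = 0.006670.

0.00667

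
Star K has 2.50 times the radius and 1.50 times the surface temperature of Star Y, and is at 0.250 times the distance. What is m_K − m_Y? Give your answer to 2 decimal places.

L_K/L_Y = (2.50)²(1.50)⁴ = 31.64.
F_K/F_Y = (L_K/L_Y)/(d_K/d_Y)² = 31.64/0.06250 = 506.2.
m_K − m_Y = −2.5 log₁₀(506.2) = -6.76.

-6.76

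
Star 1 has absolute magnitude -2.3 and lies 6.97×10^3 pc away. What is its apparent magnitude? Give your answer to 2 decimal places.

m = M + 5 log₁₀(d/10 pc) = -2.3 + 5 log₁₀(6.97×10^3/10)
  = -2.3 + 5 × 2.843 = -2.3 + 14.22 = 11.92.

11.92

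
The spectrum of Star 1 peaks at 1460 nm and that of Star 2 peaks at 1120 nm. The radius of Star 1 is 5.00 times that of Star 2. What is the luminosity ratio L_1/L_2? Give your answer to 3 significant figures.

8.66

Wien's law gives T ∝ 1/λ_max, so T_1/T_2 = λ_2/λ_1 = 1120/1460 = 0.7671.
Then L ∝ R²T⁴ gives L_1/L_2 = (5.00)² × (0.7671)⁴ = 25.00 × 0.3463 = 8.658.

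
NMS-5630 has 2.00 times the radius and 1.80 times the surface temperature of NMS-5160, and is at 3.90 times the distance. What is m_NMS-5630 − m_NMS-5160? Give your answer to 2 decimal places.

L_NMS-5630/L_NMS-5160 = (2.00)²(1.80)⁴ = 41.99.
F_NMS-5630/F_NMS-5160 = (L_NMS-5630/L_NMS-5160)/(d_NMS-5630/d_NMS-5160)² = 41.99/15.21 = 2.761.
m_NMS-5630 − m_NMS-5160 = −2.5 log₁₀(2.761) = -1.10.

-1.10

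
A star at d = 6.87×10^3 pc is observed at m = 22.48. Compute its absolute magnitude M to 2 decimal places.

8.30

M = m − 5 log₁₀(d/10 pc) = 22.48 − 5 log₁₀(6.87×10^3/10)
  = 22.48 − 5 × 2.837 = 22.48 − 14.18 = 8.30.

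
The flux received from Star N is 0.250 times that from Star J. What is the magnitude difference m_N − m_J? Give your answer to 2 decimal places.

1.51

m_N − m_J = −2.5 log₁₀(F_N/F_J) = −2.5 log₁₀(0.250) = −2.5 × (-0.602) = 1.505.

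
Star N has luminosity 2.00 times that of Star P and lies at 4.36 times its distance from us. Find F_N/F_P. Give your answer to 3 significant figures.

0.105

F = L/(4πd²), so F_N/F_P = (L_N/L_P) / (d_N/d_P)²
= 2.00 / (4.36)² = 2.00 / 19.01 = 0.1052.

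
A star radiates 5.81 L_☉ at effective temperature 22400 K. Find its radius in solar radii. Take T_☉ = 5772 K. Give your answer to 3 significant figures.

R/R_☉ = √(L/L_☉) / (T/T_☉)² = √(5.81) / (3.881)²
       = 2.410 / 15.06 = 0.1600.

0.160 solar radii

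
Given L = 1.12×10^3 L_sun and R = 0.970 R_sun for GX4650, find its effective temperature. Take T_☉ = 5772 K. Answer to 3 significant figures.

T/T_☉ = (L/L_☉)^(1/4) / (R/R_☉)^(1/2)
T = 5772 × (1.12×10^3)^(1/4) / √(0.970) = 5772 × 5.785 / 0.9849 = 3.390×10^4 K.

3.39×10^4 K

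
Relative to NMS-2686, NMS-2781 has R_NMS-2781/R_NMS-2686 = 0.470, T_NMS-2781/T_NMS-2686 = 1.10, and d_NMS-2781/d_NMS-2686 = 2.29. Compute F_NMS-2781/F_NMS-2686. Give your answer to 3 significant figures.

0.0617

L_NMS-2781/L_NMS-2686 = (R_NMS-2781/R_NMS-2686)²(T_NMS-2781/T_NMS-2686)⁴ = (0.470)² × (1.10)⁴ = 0.3234.
F_NMS-2781/F_NMS-2686 = (L_NMS-2781/L_NMS-2686)/(d_NMS-2781/d_NMS-2686)² = 0.3234 / (2.29)² = 0.06167.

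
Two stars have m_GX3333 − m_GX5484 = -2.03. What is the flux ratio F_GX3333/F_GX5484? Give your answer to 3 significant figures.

6.49

F_GX3333/F_GX5484 = 10^(−(m_GX3333 − m_GX5484)/2.5) = 10^(2.03/2.5) = 10^0.812 = 6.486.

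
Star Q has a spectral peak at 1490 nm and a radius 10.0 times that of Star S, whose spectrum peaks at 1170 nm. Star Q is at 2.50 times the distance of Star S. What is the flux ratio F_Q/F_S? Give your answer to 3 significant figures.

6.08

Wien's law: T_Q/T_S = λ_S/λ_Q = 1170/1490 = 0.7852.
L_Q/L_S = (R_Q/R_S)²(T_Q/T_S)⁴ = (10.0)²(0.7852)⁴ = 38.02.
F_Q/F_S = (L_Q/L_S)/(d_Q/d_S)² = 38.02/(2.50)² = 6.083.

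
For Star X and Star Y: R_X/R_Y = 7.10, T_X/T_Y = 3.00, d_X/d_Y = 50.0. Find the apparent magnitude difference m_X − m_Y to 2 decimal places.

-0.53

L_X/L_Y = (7.10)²(3.00)⁴ = 4083.
F_X/F_Y = (L_X/L_Y)/(d_X/d_Y)² = 4083/2500 = 1.633.
m_X − m_Y = −2.5 log₁₀(1.633) = -0.53.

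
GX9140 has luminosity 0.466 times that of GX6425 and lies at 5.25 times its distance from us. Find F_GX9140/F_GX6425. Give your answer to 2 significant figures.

F = L/(4πd²), so F_GX9140/F_GX6425 = (L_GX9140/L_GX6425) / (d_GX9140/d_GX6425)²
= 0.466 / (5.25)² = 0.466 / 27.56 = 0.01691.

0.017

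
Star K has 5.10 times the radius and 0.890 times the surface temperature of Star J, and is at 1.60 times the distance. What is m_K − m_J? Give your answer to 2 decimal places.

-2.01

L_K/L_J = (5.10)²(0.890)⁴ = 16.32.
F_K/F_J = (L_K/L_J)/(d_K/d_J)² = 16.32/2.560 = 6.375.
m_K − m_J = −2.5 log₁₀(6.375) = -2.01.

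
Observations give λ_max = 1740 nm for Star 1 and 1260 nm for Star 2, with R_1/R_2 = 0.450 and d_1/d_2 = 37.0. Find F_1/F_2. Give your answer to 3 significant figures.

Wien's law: T_1/T_2 = λ_2/λ_1 = 1260/1740 = 0.7241.
L_1/L_2 = (R_1/R_2)²(T_1/T_2)⁴ = (0.450)²(0.7241)⁴ = 0.05568.
F_1/F_2 = (L_1/L_2)/(d_1/d_2)² = 0.05568/(37.0)² = 4.067×10^-5.

4.07×10^-5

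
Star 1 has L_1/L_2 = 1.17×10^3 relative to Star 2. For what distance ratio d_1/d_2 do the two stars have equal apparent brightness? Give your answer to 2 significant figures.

34

Equal flux requires L_1/d_1² = L_2/d_2², so d_1/d_2 = √(L_1/L_2)
= √(1.17×10^3) = 34.21.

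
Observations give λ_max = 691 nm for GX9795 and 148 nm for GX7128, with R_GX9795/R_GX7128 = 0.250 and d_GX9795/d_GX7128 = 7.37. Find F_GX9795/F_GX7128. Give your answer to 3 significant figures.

2.42×10^-6

Wien's law: T_GX9795/T_GX7128 = λ_GX7128/λ_GX9795 = 148/691 = 0.2142.
L_GX9795/L_GX7128 = (R_GX9795/R_GX7128)²(T_GX9795/T_GX7128)⁴ = (0.250)²(0.2142)⁴ = 1.315×10^-4.
F_GX9795/F_GX7128 = (L_GX9795/L_GX7128)/(d_GX9795/d_GX7128)² = 1.315×10^-4/(7.37)² = 2.421×10^-6.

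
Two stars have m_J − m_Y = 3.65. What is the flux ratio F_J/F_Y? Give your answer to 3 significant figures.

0.0347

F_J/F_Y = 10^(−(m_J − m_Y)/2.5) = 10^(-3.65/2.5) = 10^-1.460 = 0.03467.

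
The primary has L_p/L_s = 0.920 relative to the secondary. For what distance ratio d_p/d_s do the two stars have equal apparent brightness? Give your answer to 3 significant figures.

0.959

Equal flux requires L_p/d_p² = L_s/d_s², so d_p/d_s = √(L_p/L_s)
= √(0.920) = 0.9592.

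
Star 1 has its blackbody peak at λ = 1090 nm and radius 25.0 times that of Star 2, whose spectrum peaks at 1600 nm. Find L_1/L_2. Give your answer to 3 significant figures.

Wien's law gives T ∝ 1/λ_max, so T_1/T_2 = λ_2/λ_1 = 1600/1090 = 1.468.
Then L ∝ R²T⁴ gives L_1/L_2 = (25.0)² × (1.468)⁴ = 625.0 × 4.643 = 2902.

2.90×10^3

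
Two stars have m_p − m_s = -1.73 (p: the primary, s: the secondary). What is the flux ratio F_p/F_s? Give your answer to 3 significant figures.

4.92

F_p/F_s = 10^(−(m_p − m_s)/2.5) = 10^(1.73/2.5) = 10^0.692 = 4.920.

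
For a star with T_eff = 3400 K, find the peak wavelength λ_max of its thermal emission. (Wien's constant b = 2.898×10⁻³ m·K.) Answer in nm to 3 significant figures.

λ_max = b/T = 2.898×10⁻³ / 3400 = 8.52×10^-7 m = 852.4 nm.

852 nm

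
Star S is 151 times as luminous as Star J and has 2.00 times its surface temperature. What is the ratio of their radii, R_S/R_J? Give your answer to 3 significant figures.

L ∝ R²T⁴ gives R ∝ √L / T², so
R_S/R_J = √(151) / (2.00)² = 12.29 / 4.000 = 3.072.

3.07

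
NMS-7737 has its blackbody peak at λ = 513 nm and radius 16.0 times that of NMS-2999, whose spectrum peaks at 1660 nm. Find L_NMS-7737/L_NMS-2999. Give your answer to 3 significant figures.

Wien's law gives T ∝ 1/λ_max, so T_NMS-7737/T_NMS-2999 = λ_NMS-2999/λ_NMS-7737 = 1660/513 = 3.236.
Then L ∝ R²T⁴ gives L_NMS-7737/L_NMS-2999 = (16.0)² × (3.236)⁴ = 256.0 × 109.6 = 2.807×10^4.

2.81×10^4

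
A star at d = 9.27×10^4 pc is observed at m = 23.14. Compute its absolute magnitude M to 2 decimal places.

M = m − 5 log₁₀(d/10 pc) = 23.14 − 5 log₁₀(9.27×10^4/10)
  = 23.14 − 5 × 3.967 = 23.14 − 19.84 = 3.30.

3.30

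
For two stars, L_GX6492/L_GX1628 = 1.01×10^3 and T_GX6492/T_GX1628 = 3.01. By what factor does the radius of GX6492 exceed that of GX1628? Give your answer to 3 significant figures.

3.51

L ∝ R²T⁴ gives R ∝ √L / T², so
R_GX6492/R_GX1628 = √(1.01×10^3) / (3.01)² = 31.78 / 9.060 = 3.508.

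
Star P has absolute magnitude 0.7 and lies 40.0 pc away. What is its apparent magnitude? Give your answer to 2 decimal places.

m = M + 5 log₁₀(d/10 pc) = 0.7 + 5 log₁₀(40.0/10)
  = 0.7 + 5 × 0.602 = 0.7 + 3.01 = 3.71.

3.71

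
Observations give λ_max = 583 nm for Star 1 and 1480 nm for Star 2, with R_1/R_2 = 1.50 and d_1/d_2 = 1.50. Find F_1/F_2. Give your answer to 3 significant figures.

Wien's law: T_1/T_2 = λ_2/λ_1 = 1480/583 = 2.539.
L_1/L_2 = (R_1/R_2)²(T_1/T_2)⁴ = (1.50)²(2.539)⁴ = 93.44.
F_1/F_2 = (L_1/L_2)/(d_1/d_2)² = 93.44/(1.50)² = 41.53.

41.5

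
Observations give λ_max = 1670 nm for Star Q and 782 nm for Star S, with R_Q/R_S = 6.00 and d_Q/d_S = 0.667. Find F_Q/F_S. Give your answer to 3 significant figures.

3.89

Wien's law: T_Q/T_S = λ_S/λ_Q = 782/1670 = 0.4683.
L_Q/L_S = (R_Q/R_S)²(T_Q/T_S)⁴ = (6.00)²(0.4683)⁴ = 1.731.
F_Q/F_S = (L_Q/L_S)/(d_Q/d_S)² = 1.731/(0.667)² = 3.891.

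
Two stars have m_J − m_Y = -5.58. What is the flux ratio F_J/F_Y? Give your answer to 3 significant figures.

F_J/F_Y = 10^(−(m_J − m_Y)/2.5) = 10^(5.58/2.5) = 10^2.232 = 170.6.

171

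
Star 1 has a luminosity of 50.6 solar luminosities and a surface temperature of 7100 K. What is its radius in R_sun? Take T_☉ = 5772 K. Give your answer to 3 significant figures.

4.70 R_sun

R/R_☉ = √(L/L_☉) / (T/T_☉)² = √(50.6) / (1.230)²
       = 7.113 / 1.513 = 4.701.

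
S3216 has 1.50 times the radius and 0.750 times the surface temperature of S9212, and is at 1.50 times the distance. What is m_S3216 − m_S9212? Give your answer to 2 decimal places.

1.25

L_S3216/L_S9212 = (1.50)²(0.750)⁴ = 0.7119.
F_S3216/F_S9212 = (L_S3216/L_S9212)/(d_S3216/d_S9212)² = 0.7119/2.250 = 0.3164.
m_S3216 − m_S9212 = −2.5 log₁₀(0.3164) = 1.25.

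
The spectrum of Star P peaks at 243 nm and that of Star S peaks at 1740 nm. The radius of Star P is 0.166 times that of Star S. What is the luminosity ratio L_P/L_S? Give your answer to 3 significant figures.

Wien's law gives T ∝ 1/λ_max, so T_P/T_S = λ_S/λ_P = 1740/243 = 7.160.
Then L ∝ R²T⁴ gives L_P/L_S = (0.166)² × (7.160)⁴ = 0.02756 × 2629 = 72.44.

72.4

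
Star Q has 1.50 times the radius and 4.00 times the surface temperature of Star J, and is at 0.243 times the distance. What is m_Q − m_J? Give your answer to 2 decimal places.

-9.97

L_Q/L_J = (1.50)²(4.00)⁴ = 576.0.
F_Q/F_J = (L_Q/L_J)/(d_Q/d_J)² = 576.0/0.05905 = 9755.
m_Q − m_J = −2.5 log₁₀(9755) = -9.97.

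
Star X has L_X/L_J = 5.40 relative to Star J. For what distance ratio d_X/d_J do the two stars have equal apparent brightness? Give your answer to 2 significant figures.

2.3

Equal flux requires L_X/d_X² = L_J/d_J², so d_X/d_J = √(L_X/L_J)
= √(5.40) = 2.324.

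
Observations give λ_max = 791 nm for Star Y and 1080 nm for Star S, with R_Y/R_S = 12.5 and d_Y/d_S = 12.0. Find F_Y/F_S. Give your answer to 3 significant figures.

3.77

Wien's law: T_Y/T_S = λ_S/λ_Y = 1080/791 = 1.365.
L_Y/L_S = (R_Y/R_S)²(T_Y/T_S)⁴ = (12.5)²(1.365)⁴ = 543.0.
F_Y/F_S = (L_Y/L_S)/(d_Y/d_S)² = 543.0/(12.0)² = 3.771.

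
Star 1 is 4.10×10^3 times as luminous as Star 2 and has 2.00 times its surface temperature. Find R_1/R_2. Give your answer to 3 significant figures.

16.0

L ∝ R²T⁴ gives R ∝ √L / T², so
R_1/R_2 = √(4.10×10^3) / (2.00)² = 64.03 / 4.000 = 16.01.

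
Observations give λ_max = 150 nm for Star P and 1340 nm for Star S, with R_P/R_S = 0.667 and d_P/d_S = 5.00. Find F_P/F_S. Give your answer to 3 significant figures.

Wien's law: T_P/T_S = λ_S/λ_P = 1340/150 = 8.933.
L_P/L_S = (R_P/R_S)²(T_P/T_S)⁴ = (0.667)²(8.933)⁴ = 2833.
F_P/F_S = (L_P/L_S)/(d_P/d_S)² = 2833/(5.00)² = 113.3.

113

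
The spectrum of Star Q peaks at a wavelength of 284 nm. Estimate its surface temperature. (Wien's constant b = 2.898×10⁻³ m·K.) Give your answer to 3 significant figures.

1.02×10^4 K

T = b/λ_max = 2.898×10⁻³ / (284×10⁻⁹) = 1.020×10^4 K.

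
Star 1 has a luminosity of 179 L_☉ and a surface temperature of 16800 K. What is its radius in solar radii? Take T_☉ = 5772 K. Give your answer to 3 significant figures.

1.58 solar radii

R/R_☉ = √(L/L_☉) / (T/T_☉)² = √(179) / (2.911)²
       = 13.38 / 8.472 = 1.579.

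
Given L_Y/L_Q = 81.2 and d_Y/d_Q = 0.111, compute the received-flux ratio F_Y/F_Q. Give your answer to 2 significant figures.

6.6×10^3

F = L/(4πd²), so F_Y/F_Q = (L_Y/L_Q) / (d_Y/d_Q)²
= 81.2 / (0.111)² = 81.2 / 0.01232 = 6590.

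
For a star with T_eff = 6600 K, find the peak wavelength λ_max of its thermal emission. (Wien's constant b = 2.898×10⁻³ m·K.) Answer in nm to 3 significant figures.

439 nm

λ_max = b/T = 2.898×10⁻³ / 6600 = 4.39×10^-7 m = 439.1 nm.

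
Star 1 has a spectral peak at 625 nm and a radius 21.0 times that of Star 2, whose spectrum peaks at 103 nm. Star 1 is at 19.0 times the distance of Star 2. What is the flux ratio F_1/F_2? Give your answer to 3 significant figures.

9.01×10^-4

Wien's law: T_1/T_2 = λ_2/λ_1 = 103/625 = 0.1648.
L_1/L_2 = (R_1/R_2)²(T_1/T_2)⁴ = (21.0)²(0.1648)⁴ = 0.3253.
F_1/F_2 = (L_1/L_2)/(d_1/d_2)² = 0.3253/(19.0)² = 9.011×10^-4.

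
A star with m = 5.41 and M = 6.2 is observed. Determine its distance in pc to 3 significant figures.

6.95 pc

m − M = 5 log₁₀(d/10 pc)
5.41 − (6.2) = -0.79 = 5 log₁₀(d/10)
d = 10 × 10^(-0.79/5) = 10 × 10^-0.158 = 6.950 pc.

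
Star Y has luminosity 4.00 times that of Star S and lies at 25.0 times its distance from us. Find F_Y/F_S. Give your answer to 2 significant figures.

F = L/(4πd²), so F_Y/F_S = (L_Y/L_S) / (d_Y/d_S)²
= 4.00 / (25.0)² = 4.00 / 625.0 = 0.006400.

0.0064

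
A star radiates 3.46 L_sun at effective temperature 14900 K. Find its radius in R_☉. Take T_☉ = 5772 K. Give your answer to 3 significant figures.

0.279 R_☉

R/R_☉ = √(L/L_☉) / (T/T_☉)² = √(3.46) / (2.581)²
       = 1.860 / 6.664 = 0.2791.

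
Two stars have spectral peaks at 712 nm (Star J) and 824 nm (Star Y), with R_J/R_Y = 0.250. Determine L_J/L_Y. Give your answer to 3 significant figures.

Wien's law gives T ∝ 1/λ_max, so T_J/T_Y = λ_Y/λ_J = 824/712 = 1.157.
Then L ∝ R²T⁴ gives L_J/L_Y = (0.250)² × (1.157)⁴ = 0.06250 × 1.794 = 0.1121.

0.112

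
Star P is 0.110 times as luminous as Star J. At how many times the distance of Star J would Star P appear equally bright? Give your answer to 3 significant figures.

Equal flux requires L_P/d_P² = L_J/d_J², so d_P/d_J = √(L_P/L_J)
= √(0.110) = 0.3317.

0.332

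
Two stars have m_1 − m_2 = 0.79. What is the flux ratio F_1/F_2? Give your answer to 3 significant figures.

0.483

F_1/F_2 = 10^(−(m_1 − m_2)/2.5) = 10^(-0.79/2.5) = 10^-0.316 = 0.4831.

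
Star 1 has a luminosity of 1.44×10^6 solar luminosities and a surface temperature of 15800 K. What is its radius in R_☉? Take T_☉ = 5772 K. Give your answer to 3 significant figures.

160 R_☉

R/R_☉ = √(L/L_☉) / (T/T_☉)² = √(1.44×10^6) / (2.737)²
       = 1200 / 7.493 = 160.1.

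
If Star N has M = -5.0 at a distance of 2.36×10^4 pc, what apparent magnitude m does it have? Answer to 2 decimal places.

m = M + 5 log₁₀(d/10 pc) = -5.0 + 5 log₁₀(2.36×10^4/10)
  = -5.0 + 5 × 3.373 = -5.0 + 16.86 = 11.86.

11.86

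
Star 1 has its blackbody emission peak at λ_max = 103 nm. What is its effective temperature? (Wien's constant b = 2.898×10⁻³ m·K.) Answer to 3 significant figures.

T = b/λ_max = 2.898×10⁻³ / (103×10⁻⁹) = 2.814×10^4 K.

2.81×10^4 K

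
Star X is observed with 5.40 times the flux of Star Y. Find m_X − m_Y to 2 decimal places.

-1.83

m_X − m_Y = −2.5 log₁₀(F_X/F_Y) = −2.5 log₁₀(5.40) = −2.5 × (0.732) = -1.831.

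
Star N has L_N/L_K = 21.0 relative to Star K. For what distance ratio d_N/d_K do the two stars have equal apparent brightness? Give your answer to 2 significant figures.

4.6

Equal flux requires L_N/d_N² = L_K/d_K², so d_N/d_K = √(L_N/L_K)
= √(21.0) = 4.583.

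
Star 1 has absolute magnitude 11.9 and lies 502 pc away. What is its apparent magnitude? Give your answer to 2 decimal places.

20.40

m = M + 5 log₁₀(d/10 pc) = 11.9 + 5 log₁₀(502/10)
  = 11.9 + 5 × 1.701 = 11.9 + 8.50 = 20.40.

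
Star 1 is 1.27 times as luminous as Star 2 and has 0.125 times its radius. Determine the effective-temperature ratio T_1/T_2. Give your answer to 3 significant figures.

3.00

L ∝ R²T⁴ gives T ∝ (L/R²)^(1/4), so
T_1/T_2 = (1.27 / 0.125²)^(1/4) = (81.28)^(1/4) = 3.003.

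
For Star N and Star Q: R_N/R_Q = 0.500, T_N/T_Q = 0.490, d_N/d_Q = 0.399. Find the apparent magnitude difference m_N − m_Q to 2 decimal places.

2.61

L_N/L_Q = (0.500)²(0.490)⁴ = 0.01441.
F_N/F_Q = (L_N/L_Q)/(d_N/d_Q)² = 0.01441/0.1592 = 0.09053.
m_N − m_Q = −2.5 log₁₀(0.09053) = 2.61.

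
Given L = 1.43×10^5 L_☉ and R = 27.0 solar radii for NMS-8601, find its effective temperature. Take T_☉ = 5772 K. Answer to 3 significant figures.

2.16×10^4 K

T/T_☉ = (L/L_☉)^(1/4) / (R/R_☉)^(1/2)
T = 5772 × (1.43×10^5)^(1/4) / √(27.0) = 5772 × 19.45 / 5.196 = 2.160×10^4 K.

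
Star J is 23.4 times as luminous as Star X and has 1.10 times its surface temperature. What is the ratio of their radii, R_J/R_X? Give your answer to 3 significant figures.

L ∝ R²T⁴ gives R ∝ √L / T², so
R_J/R_X = √(23.4) / (1.10)² = 4.837 / 1.210 = 3.998.

4.00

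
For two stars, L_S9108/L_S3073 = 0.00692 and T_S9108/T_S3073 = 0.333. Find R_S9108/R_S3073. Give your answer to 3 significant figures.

0.750

L ∝ R²T⁴ gives R ∝ √L / T², so
R_S9108/R_S3073 = √(0.00692) / (0.333)² = 0.08319 / 0.1109 = 0.7502.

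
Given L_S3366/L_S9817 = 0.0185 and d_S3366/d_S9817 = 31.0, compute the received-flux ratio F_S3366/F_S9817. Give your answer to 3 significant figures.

F = L/(4πd²), so F_S3366/F_S9817 = (L_S3366/L_S9817) / (d_S3366/d_S9817)²
= 0.0185 / (31.0)² = 0.0185 / 961.0 = 1.925×10^-5.

1.93×10^-5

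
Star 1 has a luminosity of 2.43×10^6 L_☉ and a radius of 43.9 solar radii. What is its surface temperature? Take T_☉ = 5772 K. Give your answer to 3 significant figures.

3.44×10^4 K

T/T_☉ = (L/L_☉)^(1/4) / (R/R_☉)^(1/2)
T = 5772 × (2.43×10^6)^(1/4) / √(43.9) = 5772 × 39.48 / 6.626 = 3.440×10^4 K.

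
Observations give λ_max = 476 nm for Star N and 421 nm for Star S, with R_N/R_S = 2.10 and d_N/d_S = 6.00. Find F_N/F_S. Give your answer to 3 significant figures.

0.0750

Wien's law: T_N/T_S = λ_S/λ_N = 421/476 = 0.8845.
L_N/L_S = (R_N/R_S)²(T_N/T_S)⁴ = (2.10)²(0.8845)⁴ = 2.699.
F_N/F_S = (L_N/L_S)/(d_N/d_S)² = 2.699/(6.00)² = 0.07496.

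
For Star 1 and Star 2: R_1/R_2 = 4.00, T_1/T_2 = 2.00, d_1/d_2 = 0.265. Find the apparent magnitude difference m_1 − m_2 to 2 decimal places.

L_1/L_2 = (4.00)²(2.00)⁴ = 256.0.
F_1/F_2 = (L_1/L_2)/(d_1/d_2)² = 256.0/0.07023 = 3645.
m_1 − m_2 = −2.5 log₁₀(3645) = -8.90.

-8.90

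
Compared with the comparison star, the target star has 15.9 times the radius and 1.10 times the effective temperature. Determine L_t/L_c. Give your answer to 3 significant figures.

370

From the Stefan–Boltzmann law, L ∝ R²T⁴, so
L_t/L_c = (R_t/R_c)² (T_t/T_c)⁴ = (15.9)² × (1.10)⁴ = 252.8 × 1.464 = 370.1.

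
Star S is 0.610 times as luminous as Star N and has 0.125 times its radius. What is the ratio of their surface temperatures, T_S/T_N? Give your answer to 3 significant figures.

L ∝ R²T⁴ gives T ∝ (L/R²)^(1/4), so
T_S/T_N = (0.610 / 0.125²)^(1/4) = (39.04)^(1/4) = 2.500.

2.50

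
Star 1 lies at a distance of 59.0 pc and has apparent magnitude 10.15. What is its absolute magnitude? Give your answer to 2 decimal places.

6.30

M = m − 5 log₁₀(d/10 pc) = 10.15 − 5 log₁₀(59.0/10)
  = 10.15 − 5 × 0.771 = 10.15 − 3.85 = 6.30.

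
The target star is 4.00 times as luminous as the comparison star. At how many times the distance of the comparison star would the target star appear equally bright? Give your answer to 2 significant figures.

2.0

Equal flux requires L_t/d_t² = L_c/d_c², so d_t/d_c = √(L_t/L_c)
= √(4.00) = 2.000.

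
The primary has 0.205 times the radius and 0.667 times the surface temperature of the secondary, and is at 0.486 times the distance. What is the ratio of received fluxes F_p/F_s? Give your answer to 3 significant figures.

0.0352

L_p/L_s = (R_p/R_s)²(T_p/T_s)⁴ = (0.205)² × (0.667)⁴ = 0.008318.
F_p/F_s = (L_p/L_s)/(d_p/d_s)² = 0.008318 / (0.486)² = 0.03522.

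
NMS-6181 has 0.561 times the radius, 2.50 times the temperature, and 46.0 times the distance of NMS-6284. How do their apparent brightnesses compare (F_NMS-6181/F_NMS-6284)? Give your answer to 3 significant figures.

L_NMS-6181/L_NMS-6284 = (R_NMS-6181/R_NMS-6284)²(T_NMS-6181/T_NMS-6284)⁴ = (0.561)² × (2.50)⁴ = 12.29.
F_NMS-6181/F_NMS-6284 = (L_NMS-6181/L_NMS-6284)/(d_NMS-6181/d_NMS-6284)² = 12.29 / (46.0)² = 0.005810.

0.00581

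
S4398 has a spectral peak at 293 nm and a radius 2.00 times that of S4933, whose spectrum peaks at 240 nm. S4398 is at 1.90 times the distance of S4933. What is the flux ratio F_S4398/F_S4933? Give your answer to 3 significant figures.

Wien's law: T_S4398/T_S4933 = λ_S4933/λ_S4398 = 240/293 = 0.8191.
L_S4398/L_S4933 = (R_S4398/R_S4933)²(T_S4398/T_S4933)⁴ = (2.00)²(0.8191)⁴ = 1.801.
F_S4398/F_S4933 = (L_S4398/L_S4933)/(d_S4398/d_S4933)² = 1.801/(1.90)² = 0.4988.

0.499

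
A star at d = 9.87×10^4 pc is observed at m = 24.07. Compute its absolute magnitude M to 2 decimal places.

M = m − 5 log₁₀(d/10 pc) = 24.07 − 5 log₁₀(9.87×10^4/10)
  = 24.07 − 5 × 3.994 = 24.07 − 19.97 = 4.10.

4.10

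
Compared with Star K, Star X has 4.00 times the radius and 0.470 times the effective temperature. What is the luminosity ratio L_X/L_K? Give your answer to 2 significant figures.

From the Stefan–Boltzmann law, L ∝ R²T⁴, so
L_X/L_K = (R_X/R_K)² (T_X/T_K)⁴ = (4.00)² × (0.470)⁴ = 16.00 × 0.04880 = 0.7807.

0.78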